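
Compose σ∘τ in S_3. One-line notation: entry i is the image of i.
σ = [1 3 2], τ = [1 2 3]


σ∘τ: apply τ first, then σ
1 →τ 1 →σ 1
2 →τ 2 →σ 3
3 →τ 3 →σ 2

σ∘τ = [1 3 2]


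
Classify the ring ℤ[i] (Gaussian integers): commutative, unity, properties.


ℤ[i] is a commutative integral domain with unity 1 (in fact a Euclidean domain)
Commutative: Yes
Integral domain: Yes
Has unity: Yes

ℤ[i] (Gaussian integers): Commutative=Yes, Unity=Yes


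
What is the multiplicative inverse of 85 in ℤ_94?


Use the extended Euclidean algorithm to write 1 = 85·s + 94·t; then s mod 94 is the inverse.
Euclidean algorithm:
  85 = 0·94 + 85
  94 = 1·85 + 9
  85 = 9·9 + 4
  9 = 2·4 + 1
  4 = 4·1 + 0
gcd(85,94) = 1
Back-substitution gives: 85·(-21) + 94·(19) = 1
So 85⁻¹ ≡ -21 ≡ 73 (mod 94)
Check: 85 × 73 = 6205 ≡ 1 (mod 94) ✓

85⁻¹ ≡ 73 (mod 94)


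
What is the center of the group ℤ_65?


Z(G) = {g ∈ G | gx = xg for all x ∈ G}
ℤ_65 is abelian, so Z(G) = G

Z(ℤ_65) = ℤ_65


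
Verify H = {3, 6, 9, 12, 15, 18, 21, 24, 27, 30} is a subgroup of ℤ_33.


Subgroup test for H = {3, 6, 9, 12, 15, 18, 21, 24, 27, 30} in (ℤ_33, +):
(1) 0 ∈ H? No
(2) Closure: for all a,b ∈ H, (a+b) mod 33 ∈ H? No  [counterexample: 3 + 30 = 0 ∉ H]
(3) Inverses: for all a ∈ H, -a mod 33 ∈ H? Yes

No, H is not a subgroup of ℤ_33


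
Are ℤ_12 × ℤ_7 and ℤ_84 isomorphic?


Comparing ℤ_12 × ℤ_7 and ℤ_84:
gcd(12,7) = 1, so ℤ_12 × ℤ_7 ≅ ℤ_84 (CRT)

Yes, ℤ_12 × ℤ_7 ≅ ℤ_84


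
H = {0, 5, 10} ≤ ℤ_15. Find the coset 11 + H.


11 + H = {11 + h (mod 15) : h ∈ H}
11+0=11, 11+5=1, 11+10=6
11 + H = {1, 6, 11} = 1 + H

11 + H = {1, 6, 11}


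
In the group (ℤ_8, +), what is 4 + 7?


Operation: addition mod 8
4 + 7 = (a + b) mod 8 with a = 4, b = 7

4 + 7 = 3


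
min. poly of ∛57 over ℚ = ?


∛57 satisfies x³ - 57 = 0, irreducible over ℚ (no rational root; 57 is not a perfect cube)

Minimal polynomial: x³ - 57


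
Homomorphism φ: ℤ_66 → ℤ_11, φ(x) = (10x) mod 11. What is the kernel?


Kernel = preimage of identity
ker(φ) = {x ∈ ℤ_66 : 10x ≡ 0 (mod 11)}. Since 11 | 66, φ is well-defined. The kernel is the cyclic subgroup ⟨11⟩ of ℤ_66 (order 6), i.e. {0, 11, 22, 33, 44, 55}

ker(φ) = {0, 11, 22, 33, 44, 55}


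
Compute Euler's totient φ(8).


φ(n) = count of k ∈ {1,...,n} with gcd(k,n)=1
Coprimes to 8: {1, 3, 5, 7}
Count: 4

φ(8) = 4


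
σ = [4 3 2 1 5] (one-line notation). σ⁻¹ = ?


To find σ⁻¹, swap domain and range:
σ(1) = 4 → σ⁻¹(4) = 1
σ(2) = 3 → σ⁻¹(3) = 2
σ(3) = 2 → σ⁻¹(2) = 3
σ(4) = 1 → σ⁻¹(1) = 4
σ(5) = 5 → σ⁻¹(5) = 5

σ⁻¹ = [4 3 2 1 5]


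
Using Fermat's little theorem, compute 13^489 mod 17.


Fermat's little theorem: if p is prime and gcd(a,p)=1, then a^(p-1) ≡ 1 (mod p)
p = 17 is prime, gcd(13,17) = 1
Reduce exponent: 489 mod 16 = 9
So 13^489 ≡ 13^9 (mod 17)
13^9 mod 17 = 13

13^489 ≡ 13 (mod 17)


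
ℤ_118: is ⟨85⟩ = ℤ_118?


g generates ℤ_n iff gcd(g, n) = 1
gcd(85, 118) = 1
Since gcd = 1, 85 is a generator.

Yes, 85 generates ℤ_118


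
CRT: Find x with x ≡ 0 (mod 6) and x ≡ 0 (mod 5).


m₁ = 6, m₂ = 5, gcd = 1, so CRT applies. M = m₁·m₂ = 30
Let M₁ = M/m₁ = 5, M₂ = M/m₂ = 6
Find y₁ ≡ M₁⁻¹ (mod m₁): 5⁻¹ ≡ 5 (mod 6)
Find y₂ ≡ M₂⁻¹ (mod m₂): 6⁻¹ ≡ 1 (mod 5)
x = a₁·M₁·y₁ + a₂·M₂·y₂ = 0·5·5 + 0·6·1 = 0
Reduce mod 30: x ≡ 0
Check: 0 mod 6 = 0 ✓, 0 mod 5 = 0 ✓

x ≡ 0 (mod 30)


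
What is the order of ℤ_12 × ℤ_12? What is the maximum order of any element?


|ℤ_12 × ℤ_12| = 12 × 12 = 144
Max element order = lcm(12,12) = 12
Cyclic? No (gcd=12)

|ℤ_12×ℤ_12| = 144, max element order = 12


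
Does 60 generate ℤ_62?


g generates ℤ_n iff gcd(g, n) = 1
gcd(60, 62) = 2
Since gcd = 2 ≠ 1, ⟨60⟩ has order 31 < 62, so 60 is not a generator.

No, 60 does not generate ℤ_62


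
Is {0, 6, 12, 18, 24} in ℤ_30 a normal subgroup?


H = {0, 6, 12, 18, 24} in ℤ_30
ℤ_30 is abelian; every subgroup of an abelian group is normal

Yes, normal subgroup


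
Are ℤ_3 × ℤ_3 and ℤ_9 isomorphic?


Comparing ℤ_3 × ℤ_3 and ℤ_9:
gcd(3,3) = 3 ≠ 1. Max element order in ℤ_3×ℤ_3 is lcm(3,3) = 3 < 9, so it has no element of order 9

No, ℤ_3 × ℤ_3 ≇ ℤ_9


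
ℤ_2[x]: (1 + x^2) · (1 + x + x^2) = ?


Expand and collect like terms; reduce coefficients mod 2:
x^0: 1·1 = 1 ≡ 1 (mod 2)
x^1: 1·1 + 0·1 = 1 ≡ 1 (mod 2)
x^2: 1·1 + 0·1 + 1·1 = 2 ≡ 0 (mod 2)
x^3: 0·1 + 1·1 = 1 ≡ 1 (mod 2)
x^4: 1·1 = 1 ≡ 1 (mod 2)
Result: 1 + x + x^3 + x^4

f · g = 1 + x + x^3 + x^4


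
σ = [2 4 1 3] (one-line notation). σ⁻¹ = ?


To find σ⁻¹, swap domain and range:
σ(1) = 2 → σ⁻¹(2) = 1
σ(2) = 4 → σ⁻¹(4) = 2
σ(3) = 1 → σ⁻¹(1) = 3
σ(4) = 3 → σ⁻¹(3) = 4

σ⁻¹ = [3 1 4 2]


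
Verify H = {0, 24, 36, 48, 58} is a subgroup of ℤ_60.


Subgroup test for H = {0, 24, 36, 48, 58} in (ℤ_60, +):
(1) 0 ∈ H? Yes
(2) Closure: for all a,b ∈ H, (a+b) mod 60 ∈ H? No  [counterexample: 24 + 48 = 12 ∉ H]
(3) Inverses: for all a ∈ H, -a mod 60 ∈ H? No

No, H is not a subgroup of ℤ_60


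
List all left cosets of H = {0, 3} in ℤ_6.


H = {0, 3}, |H| = 2
Number of cosets = |G|/|H| = 6/2 = 3
0 + H = {0, 3}
1 + H = {1, 4}
2 + H = {2, 5}

Cosets: 0+H={0,3}; 1+H={1,4}; 2+H={2,5}


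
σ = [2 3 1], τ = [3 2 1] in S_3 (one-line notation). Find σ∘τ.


σ∘τ: apply τ first, then σ
1 →τ 3 →σ 1
2 →τ 2 →σ 3
3 →τ 1 →σ 2

σ∘τ = [1 3 2]


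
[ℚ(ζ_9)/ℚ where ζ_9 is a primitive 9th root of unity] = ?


[ℚ(ζ_n):ℚ] = deg Φ_n(x) = φ(n). Here φ(9) = 6

[ℚ(ζ_9)/ℚ where ζ_9 is a primitive 9th root of unity] = 6


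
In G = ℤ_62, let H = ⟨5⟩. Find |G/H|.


|⟨5⟩| = n / gcd(5, 62) = 62 / 1 = 62
H is normal (ℤ_62 is abelian).
|G/H| = |G| / |H| = 62 / 62 = 1

|G/H| = 1


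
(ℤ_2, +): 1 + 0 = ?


Operation: addition mod 2
1 + 0 = (a + b) mod 2 with a = 1, b = 0

1 + 0 = 1


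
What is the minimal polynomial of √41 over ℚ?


√41 satisfies x² - 41 = 0, irreducible over ℚ since 41 is squarefree

Minimal polynomial: x² - 41


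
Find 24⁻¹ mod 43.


Use the extended Euclidean algorithm to write 1 = 24·s + 43·t; then s mod 43 is the inverse.
Euclidean algorithm:
  24 = 0·43 + 24
  43 = 1·24 + 19
  24 = 1·19 + 5
  19 = 3·5 + 4
  5 = 1·4 + 1
  4 = 4·1 + 0
gcd(24,43) = 1
Back-substitution gives: 24·(9) + 43·(-5) = 1
So 24⁻¹ ≡ 9 ≡ 9 (mod 43)
Check: 24 × 9 = 216 ≡ 1 (mod 43) ✓

24⁻¹ ≡ 9 (mod 43)


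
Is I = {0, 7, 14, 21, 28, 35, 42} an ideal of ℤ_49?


Check ideal conditions for I = {0, 7, 14, 21, 28, 35, 42} in ℤ_49:
(1) I is an additive subgroup? Yes
(2) For r ∈ ℤ_49 and a ∈ I: r·a ∈ I? Yes

Yes, I is an ideal of ℤ_49


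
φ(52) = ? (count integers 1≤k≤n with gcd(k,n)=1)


Factor n: 52 = 2^2 × 13
φ(n) = n · ∏(1 - 1/p) over distinct primes p | n
φ(52) = 52 · (1 - 1/2) · (1 - 1/13) = 24

φ(52) = 24


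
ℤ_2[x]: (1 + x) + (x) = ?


Add coefficients mod 2:
x^0: 1 + 0 = 1 (mod 2)
x^1: 1 + 1 = 0 (mod 2)
Result: 1

f + g = 1


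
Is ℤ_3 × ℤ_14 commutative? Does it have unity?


Direct product ring; commutative with unity (1,1); but (1,0)·(0,1) = (0,0) gives zero divisors, so not an integral domain
Commutative: Yes
Integral domain: No
Has unity: Yes

ℤ_3 × ℤ_14: Commutative=Yes, Unity=Yes


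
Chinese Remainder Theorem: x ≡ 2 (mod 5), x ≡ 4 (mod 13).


m₁ = 5, m₂ = 13, gcd = 1, so CRT applies. M = m₁·m₂ = 65
Let M₁ = M/m₁ = 13, M₂ = M/m₂ = 5
Find y₁ ≡ M₁⁻¹ (mod m₁): 13⁻¹ ≡ 2 (mod 5)
Find y₂ ≡ M₂⁻¹ (mod m₂): 5⁻¹ ≡ 8 (mod 13)
x = a₁·M₁·y₁ + a₂·M₂·y₂ = 2·13·2 + 4·5·8 = 212
Reduce mod 65: x ≡ 17
Check: 17 mod 5 = 2 ✓, 17 mod 13 = 4 ✓

x ≡ 17 (mod 65)


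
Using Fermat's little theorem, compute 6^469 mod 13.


Fermat's little theorem: if p is prime and gcd(a,p)=1, then a^(p-1) ≡ 1 (mod p)
p = 13 is prime, gcd(6,13) = 1
Reduce exponent: 469 mod 12 = 1
So 6^469 ≡ 6^1 (mod 13)
6^1 mod 13 = 6

6^469 ≡ 6 (mod 13)


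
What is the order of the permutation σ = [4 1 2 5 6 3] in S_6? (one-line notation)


Cycle decomposition: (1 4 5 6 3 2)
Cycle lengths: 6
Order = lcm(6) = 6

ord(σ) = 6


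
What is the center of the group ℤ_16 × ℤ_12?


Z(G) = {g ∈ G | gx = xg for all x ∈ G}
Direct product of abelian groups is abelian, so Z(G) = G

Z(ℤ_16 × ℤ_12) = ℤ_16 × ℤ_12


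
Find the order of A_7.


|A_n| = n!/2 (even permutations)
|A_7| = 7!/2 = 5040/2 = 2520

|A_7| = 2520


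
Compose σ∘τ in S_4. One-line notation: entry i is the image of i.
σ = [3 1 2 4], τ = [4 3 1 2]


σ∘τ: apply τ first, then σ
1 →τ 4 →σ 4
2 →τ 3 →σ 2
3 →τ 1 →σ 3
4 →τ 2 →σ 1

σ∘τ = [4 2 3 1]


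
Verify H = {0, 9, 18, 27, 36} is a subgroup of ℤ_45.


Subgroup test for H = {0, 9, 18, 27, 36} in (ℤ_45, +):
(1) 0 ∈ H? Yes
(2) Closure: for all a,b ∈ H, (a+b) mod 45 ∈ H? Yes
(3) Inverses: for all a ∈ H, -a mod 45 ∈ H? Yes

Yes, H is a subgroup of ℤ_45


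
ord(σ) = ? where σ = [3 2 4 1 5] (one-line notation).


Cycle decomposition: (1 3 4)
Cycle lengths: 3
Order = lcm(3) = 3

ord(σ) = 3


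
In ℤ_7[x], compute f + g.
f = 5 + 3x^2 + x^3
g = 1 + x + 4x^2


Add coefficients mod 7:
x^0: 5 + 1 = 6 (mod 7)
x^1: 0 + 1 = 1 (mod 7)
x^2: 3 + 4 = 0 (mod 7)
x^3: 1 + 0 = 1 (mod 7)
Result: 6 + x + x^3

f + g = 6 + x + x^3


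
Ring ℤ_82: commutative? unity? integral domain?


ℤ_82 is a commutative ring with unity 1; 82 = 2×41 is composite, so 2·41 ≡ 0 gives zero divisors (not an integral domain)
Commutative: Yes
Integral domain: No
Has unity: Yes

ℤ_82: Commutative=Yes, Unity=Yes


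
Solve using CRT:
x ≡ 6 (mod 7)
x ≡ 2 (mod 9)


m₁ = 7, m₂ = 9, gcd = 1, so CRT applies. M = m₁·m₂ = 63
Let M₁ = M/m₁ = 9, M₂ = M/m₂ = 7
Find y₁ ≡ M₁⁻¹ (mod m₁): 9⁻¹ ≡ 4 (mod 7)
Find y₂ ≡ M₂⁻¹ (mod m₂): 7⁻¹ ≡ 4 (mod 9)
x = a₁·M₁·y₁ + a₂·M₂·y₂ = 6·9·4 + 2·7·4 = 272
Reduce mod 63: x ≡ 20
Check: 20 mod 7 = 6 ✓, 20 mod 9 = 2 ✓

x ≡ 20 (mod 63)


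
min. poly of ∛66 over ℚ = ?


∛66 satisfies x³ - 66 = 0, irreducible over ℚ (no rational root; 66 is not a perfect cube)

Minimal polynomial: x³ - 66


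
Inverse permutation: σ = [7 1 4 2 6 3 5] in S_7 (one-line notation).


To find σ⁻¹, swap domain and range:
σ(1) = 7 → σ⁻¹(7) = 1
σ(2) = 1 → σ⁻¹(1) = 2
σ(3) = 4 → σ⁻¹(4) = 3
σ(4) = 2 → σ⁻¹(2) = 4
σ(5) = 6 → σ⁻¹(6) = 5
σ(6) = 3 → σ⁻¹(3) = 6
σ(7) = 5 → σ⁻¹(5) = 7

σ⁻¹ = [2 4 6 3 7 5 1]


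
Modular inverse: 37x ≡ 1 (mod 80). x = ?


Use the extended Euclidean algorithm to write 1 = 37·s + 80·t; then s mod 80 is the inverse.
Euclidean algorithm:
  37 = 0·80 + 37
  80 = 2·37 + 6
  37 = 6·6 + 1
  6 = 6·1 + 0
gcd(37,80) = 1
Back-substitution gives: 37·(13) + 80·(-6) = 1
So 37⁻¹ ≡ 13 ≡ 13 (mod 80)
Check: 37 × 13 = 481 ≡ 1 (mod 80) ✓

37⁻¹ ≡ 13 (mod 80)


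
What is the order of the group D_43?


|D_n| = 2n (n rotations and n reflections)
|D_43| = 2×43 = 86

|D_43| = 86


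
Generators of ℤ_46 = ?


g generates ℤ_n iff gcd(g,n) = 1
Prime factors of 46: 2, 23
Generators are g ∈ {1,...,45} not divisible by any of these primes.
Generators: {1, 3, 5, 7, 9, 11, 13, 15, 17, 19, 21, 25, 27, 29, 31, 33, 35, 37, 39, 41, 43, 45}
Number of generators = φ(46) = 22

Generators of ℤ_46 = {1, 3, 5, 7, 9, 11, 13, 15, 17, 19, 21, 25, 27, 29, 31, 33, 35, 37, 39, 41, 43, 45}


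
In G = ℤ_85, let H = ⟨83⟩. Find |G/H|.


|⟨83⟩| = n / gcd(83, 85) = 85 / 1 = 85
H is normal (ℤ_85 is abelian).
|G/H| = |G| / |H| = 85 / 85 = 1

|G/H| = 1


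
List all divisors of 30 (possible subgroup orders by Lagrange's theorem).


Lagrange's theorem: |H| divides |G|
|G| = 30
Divisors of 30: 1, 2, 3, 5, 6, 10, 15, 30

Possible subgroup orders: {1, 2, 3, 5, 6, 10, 15, 30}


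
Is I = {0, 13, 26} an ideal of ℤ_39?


Check ideal conditions for I = {0, 13, 26} in ℤ_39:
(1) I is an additive subgroup? Yes
(2) For r ∈ ℤ_39 and a ∈ I: r·a ∈ I? Yes

Yes, I is an ideal of ℤ_39


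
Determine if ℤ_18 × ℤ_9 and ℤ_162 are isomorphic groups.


Comparing ℤ_18 × ℤ_9 and ℤ_162:
gcd(18,9) = 9 ≠ 1. Max element order in ℤ_18×ℤ_9 is lcm(18,9) = 18 < 162, so it has no element of order 162

No, ℤ_18 × ℤ_9 ≇ ℤ_162


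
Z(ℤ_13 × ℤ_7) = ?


Z(G) = {g ∈ G | gx = xg for all x ∈ G}
Direct product of abelian groups is abelian, so Z(G) = G

Z(ℤ_13 × ℤ_7) = ℤ_13 × ℤ_7


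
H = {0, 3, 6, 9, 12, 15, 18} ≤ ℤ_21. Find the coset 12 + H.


12 + H = {12 + h (mod 21) : h ∈ H}
12+0=12, 12+3=15, 12+6=18, 12+9=0, 12+12=3, 12+15=6, 12+18=9
12 + H = {0, 3, 6, 9, 12, 15, 18} = 0 + H

12 + H = {0, 3, 6, 9, 12, 15, 18}


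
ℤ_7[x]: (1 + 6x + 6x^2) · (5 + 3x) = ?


Expand and collect like terms; reduce coefficients mod 7:
x^0: 1·5 = 5 ≡ 5 (mod 7)
x^1: 1·3 + 6·5 = 33 ≡ 5 (mod 7)
x^2: 6·3 + 6·5 = 48 ≡ 6 (mod 7)
x^3: 6·3 = 18 ≡ 4 (mod 7)
Result: 5 + 5x + 6x^2 + 4x^3

f · g = 5 + 5x + 6x^2 + 4x^3


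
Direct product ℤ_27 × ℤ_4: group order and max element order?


|ℤ_27 × ℤ_4| = 27 × 4 = 108
Max element order = lcm(27,4) = 108
Cyclic? Yes (gcd=1)

|ℤ_27×ℤ_4| = 108, max element order = 108


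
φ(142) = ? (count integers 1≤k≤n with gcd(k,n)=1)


Factor n: 142 = 2 × 71
φ(n) = n · ∏(1 - 1/p) over distinct primes p | n
φ(142) = 142 · (1 - 1/2) · (1 - 1/71) = 70

φ(142) = 70


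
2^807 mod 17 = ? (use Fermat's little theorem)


Fermat's little theorem: if p is prime and gcd(a,p)=1, then a^(p-1) ≡ 1 (mod p)
p = 17 is prime, gcd(2,17) = 1
Reduce exponent: 807 mod 16 = 7
So 2^807 ≡ 2^7 (mod 17)
2^7 mod 17 = 9

2^807 ≡ 9 (mod 17)


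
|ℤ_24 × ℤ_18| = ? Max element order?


|ℤ_24 × ℤ_18| = 24 × 18 = 432
Max element order = lcm(24,18) = 72
Cyclic? No (gcd=6)

|ℤ_24×ℤ_18| = 432, max element order = 72


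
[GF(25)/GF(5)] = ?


GF(25) = GF(5^2), so the extension degree is 2

[GF(25)/GF(5)] = 2


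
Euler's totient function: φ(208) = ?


Factor n: 208 = 2^4 × 13
φ(n) = n · ∏(1 - 1/p) over distinct primes p | n
φ(208) = 208 · (1 - 1/2) · (1 - 1/13) = 96

φ(208) = 96


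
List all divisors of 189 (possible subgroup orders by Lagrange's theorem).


Lagrange's theorem: |H| divides |G|
|G| = 189
Divisors of 189: 1, 3, 7, 9, 21, 27, 63, 189

Possible subgroup orders: {1, 3, 7, 9, 21, 27, 63, 189}


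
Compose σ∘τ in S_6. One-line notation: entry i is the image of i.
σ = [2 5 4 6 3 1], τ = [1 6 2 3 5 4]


σ∘τ: apply τ first, then σ
1 →τ 1 →σ 2
2 →τ 6 →σ 1
3 →τ 2 →σ 5
4 →τ 3 →σ 4
5 →τ 5 →σ 3
6 →τ 4 →σ 6

σ∘τ = [2 1 5 4 3 6]


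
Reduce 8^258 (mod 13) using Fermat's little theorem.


Fermat's little theorem: if p is prime and gcd(a,p)=1, then a^(p-1) ≡ 1 (mod p)
p = 13 is prime, gcd(8,13) = 1
Reduce exponent: 258 mod 12 = 6
So 8^258 ≡ 8^6 (mod 13)
8^6 mod 13 = 12

8^258 ≡ 12 (mod 13)


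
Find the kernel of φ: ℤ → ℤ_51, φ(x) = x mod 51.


Kernel = preimage of identity
ker(φ) = {x ∈ ℤ : x ≡ 0 (mod 51)} = 51ℤ = {0, ±51, ±102, ...}

ker(φ) = 51ℤ


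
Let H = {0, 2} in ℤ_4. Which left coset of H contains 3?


3 + H = {3 + h (mod 4) : h ∈ H}
3+0=3, 3+2=1
3 + H = {1, 3} = 1 + H

3 + H = {1, 3}


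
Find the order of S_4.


|S_n| = n! (number of permutations of n symbols)
|S_4| = 4! = 24

|S_4| = 24


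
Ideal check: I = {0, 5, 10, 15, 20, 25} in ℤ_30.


Check ideal conditions for I = {0, 5, 10, 15, 20, 25} in ℤ_30:
(1) I is an additive subgroup? Yes
(2) For r ∈ ℤ_30 and a ∈ I: r·a ∈ I? Yes

Yes, I is an ideal of ℤ_30


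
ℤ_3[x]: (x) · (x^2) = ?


Expand and collect like terms; reduce coefficients mod 3:
x^0: 0·0 = 0 ≡ 0 (mod 3)
x^1: 0·0 + 1·0 = 0 ≡ 0 (mod 3)
x^2: 0·1 + 1·0 = 0 ≡ 0 (mod 3)
x^3: 1·1 = 1 ≡ 1 (mod 3)
Result: x^3

f · g = x^3


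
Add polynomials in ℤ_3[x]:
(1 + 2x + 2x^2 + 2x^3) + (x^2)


Add coefficients mod 3:
x^0: 1 + 0 = 1 (mod 3)
x^1: 2 + 0 = 2 (mod 3)
x^2: 2 + 1 = 0 (mod 3)
x^3: 2 + 0 = 2 (mod 3)
Result: 1 + 2x + 2x^3

f + g = 1 + 2x + 2x^3


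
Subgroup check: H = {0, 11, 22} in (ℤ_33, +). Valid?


Subgroup test for H = {0, 11, 22} in (ℤ_33, +):
(1) 0 ∈ H? Yes
(2) Closure: for all a,b ∈ H, (a+b) mod 33 ∈ H? Yes
(3) Inverses: for all a ∈ H, -a mod 33 ∈ H? Yes

Yes, H is a subgroup of ℤ_33


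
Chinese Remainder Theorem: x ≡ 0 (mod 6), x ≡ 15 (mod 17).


m₁ = 6, m₂ = 17, gcd = 1, so CRT applies. M = m₁·m₂ = 102
Let M₁ = M/m₁ = 17, M₂ = M/m₂ = 6
Find y₁ ≡ M₁⁻¹ (mod m₁): 17⁻¹ ≡ 5 (mod 6)
Find y₂ ≡ M₂⁻¹ (mod m₂): 6⁻¹ ≡ 3 (mod 17)
x = a₁·M₁·y₁ + a₂·M₂·y₂ = 0·17·5 + 15·6·3 = 270
Reduce mod 102: x ≡ 66
Check: 66 mod 6 = 0 ✓, 66 mod 17 = 15 ✓

x ≡ 66 (mod 102)


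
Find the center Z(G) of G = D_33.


Z(G) = {g ∈ G | gx = xg for all x ∈ G}
For odd n, Z(D_n) = {e}: no nontrivial rotation commutes with all reflections

Z(D_33) = {e}


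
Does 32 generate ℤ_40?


g generates ℤ_n iff gcd(g, n) = 1
gcd(32, 40) = 8
Since gcd = 8 ≠ 1, ⟨32⟩ has order 5 < 40, so 32 is not a generator.

No, 32 does not generate ℤ_40


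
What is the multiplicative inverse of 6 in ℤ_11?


Use the extended Euclidean algorithm to write 1 = 6·s + 11·t; then s mod 11 is the inverse.
Euclidean algorithm:
  6 = 0·11 + 6
  11 = 1·6 + 5
  6 = 1·5 + 1
  5 = 5·1 + 0
gcd(6,11) = 1
Back-substitution gives: 6·(2) + 11·(-1) = 1
So 6⁻¹ ≡ 2 ≡ 2 (mod 11)
Check: 6 × 2 = 12 ≡ 1 (mod 11) ✓

6⁻¹ ≡ 2 (mod 11)


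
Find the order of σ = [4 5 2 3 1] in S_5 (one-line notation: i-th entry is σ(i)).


Cycle decomposition: (1 4 3 2 5)
Cycle lengths: 5
Order = lcm(5) = 5

ord(σ) = 5


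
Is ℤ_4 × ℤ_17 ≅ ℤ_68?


Comparing ℤ_4 × ℤ_17 and ℤ_68:
gcd(4,17) = 1, so ℤ_4 × ℤ_17 ≅ ℤ_68 (CRT)

Yes, ℤ_4 × ℤ_17 ≅ ℤ_68


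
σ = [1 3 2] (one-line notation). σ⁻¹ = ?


To find σ⁻¹, swap domain and range:
σ(1) = 1 → σ⁻¹(1) = 1
σ(2) = 3 → σ⁻¹(3) = 2
σ(3) = 2 → σ⁻¹(2) = 3

σ⁻¹ = [1 3 2]


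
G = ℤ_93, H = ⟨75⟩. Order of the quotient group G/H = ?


|⟨75⟩| = n / gcd(75, 93) = 93 / 3 = 31
H is normal (ℤ_93 is abelian).
|G/H| = |G| / |H| = 93 / 31 = 3

|G/H| = 3


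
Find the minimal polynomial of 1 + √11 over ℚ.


Let α = 1 + √11. Then α - 1 = √11, so (α - 1)² = 11, giving α² - 2α - 10 = 0. Degree 2 and α ∉ ℚ, so this is the minimal polynomial.

Minimal polynomial: x² - 2x - 10


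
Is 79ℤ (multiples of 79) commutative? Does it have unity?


79ℤ is a commutative ring under +,× but has no multiplicative identity (1 ∉ 79ℤ); it has no zero divisors, but without unity it is not an integral domain
Commutative: Yes
Integral domain: No
Has unity: No

79ℤ (multiples of 79): Commutative=Yes, Unity=No


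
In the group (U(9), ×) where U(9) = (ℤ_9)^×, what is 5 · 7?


Operation: multiplication mod 9
5 · 7 = (a × b) mod 9 with a = 5, b = 7

5 · 7 = 8


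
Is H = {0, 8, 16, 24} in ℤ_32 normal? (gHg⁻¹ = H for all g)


H = {0, 8, 16, 24} in ℤ_32
ℤ_32 is abelian; every subgroup of an abelian group is normal

Yes, normal subgroup


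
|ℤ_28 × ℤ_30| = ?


|A × B| = |A| · |B|
|ℤ_28 × ℤ_30| = 28 × 30 = 840

|ℤ_28 × ℤ_30| = 840


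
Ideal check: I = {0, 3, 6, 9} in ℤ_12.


Check ideal conditions for I = {0, 3, 6, 9} in ℤ_12:
(1) I is an additive subgroup? Yes
(2) For r ∈ ℤ_12 and a ∈ I: r·a ∈ I? Yes

Yes, I is an ideal of ℤ_12


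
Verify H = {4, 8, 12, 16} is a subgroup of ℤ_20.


Subgroup test for H = {4, 8, 12, 16} in (ℤ_20, +):
(1) 0 ∈ H? No
(2) Closure: for all a,b ∈ H, (a+b) mod 20 ∈ H? No  [counterexample: 4 + 16 = 0 ∉ H]
(3) Inverses: for all a ∈ H, -a mod 20 ∈ H? Yes

No, H is not a subgroup of ℤ_20


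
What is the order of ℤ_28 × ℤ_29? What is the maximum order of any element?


|ℤ_28 × ℤ_29| = 28 × 29 = 812
Max element order = lcm(28,29) = 812
Cyclic? Yes (gcd=1)

|ℤ_28×ℤ_29| = 812, max element order = 812


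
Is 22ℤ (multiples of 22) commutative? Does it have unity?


22ℤ is a commutative ring under +,× but has no multiplicative identity (1 ∉ 22ℤ); it has no zero divisors, but without unity it is not an integral domain
Commutative: Yes
Integral domain: No
Has unity: No

22ℤ (multiples of 22): Commutative=Yes, Unity=No


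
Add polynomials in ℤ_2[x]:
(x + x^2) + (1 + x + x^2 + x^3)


Add coefficients mod 2:
x^0: 0 + 1 = 1 (mod 2)
x^1: 1 + 1 = 0 (mod 2)
x^2: 1 + 1 = 0 (mod 2)
x^3: 0 + 1 = 1 (mod 2)
Result: 1 + x^3

f + g = 1 + x^3


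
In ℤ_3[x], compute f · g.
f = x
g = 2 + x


Expand and collect like terms; reduce coefficients mod 3:
x^0: 0·2 = 0 ≡ 0 (mod 3)
x^1: 0·1 + 1·2 = 2 ≡ 2 (mod 3)
x^2: 1·1 = 1 ≡ 1 (mod 3)
Result: 2x + x^2

f · g = 2x + x^2


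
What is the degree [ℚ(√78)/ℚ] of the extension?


√78 has minimal polynomial x² - 78 (irreducible over ℚ since 78 is squarefree)

[ℚ(√78)/ℚ] = 2


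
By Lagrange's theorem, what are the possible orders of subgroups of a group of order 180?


Lagrange's theorem: |H| divides |G|
|G| = 180
Divisors of 180: 1, 2, 3, 4, 5, 6, 9, 10, 12, 15, 18, 20, 30, 36, 45, 60, 90, 180

Possible subgroup orders: {1, 2, 3, 4, 5, 6, 9, 10, 12, 15, 18, 20, 30, 36, 45, 60, 90, 180}


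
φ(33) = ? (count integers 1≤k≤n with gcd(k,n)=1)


Factor n: 33 = 3 × 11
φ(n) = n · ∏(1 - 1/p) over distinct primes p | n
φ(33) = 33 · (1 - 1/3) · (1 - 1/11) = 20

φ(33) = 20


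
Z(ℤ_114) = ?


Z(G) = {g ∈ G | gx = xg for all x ∈ G}
ℤ_114 is abelian, so Z(G) = G

Z(ℤ_114) = ℤ_114


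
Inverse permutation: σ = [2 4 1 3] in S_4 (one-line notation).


To find σ⁻¹, swap domain and range:
σ(1) = 2 → σ⁻¹(2) = 1
σ(2) = 4 → σ⁻¹(4) = 2
σ(3) = 1 → σ⁻¹(1) = 3
σ(4) = 3 → σ⁻¹(3) = 4

σ⁻¹ = [3 1 4 2]


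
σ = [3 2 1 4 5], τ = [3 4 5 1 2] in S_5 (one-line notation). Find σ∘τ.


σ∘τ: apply τ first, then σ
1 →τ 3 →σ 1
2 →τ 4 →σ 4
3 →τ 5 →σ 5
4 →τ 1 →σ 3
5 →τ 2 →σ 2

σ∘τ = [1 4 5 3 2]


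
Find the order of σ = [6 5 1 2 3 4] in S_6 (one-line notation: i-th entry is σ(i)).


Cycle decomposition: (1 6 4 2 5 3)
Cycle lengths: 6
Order = lcm(6) = 6

ord(σ) = 6


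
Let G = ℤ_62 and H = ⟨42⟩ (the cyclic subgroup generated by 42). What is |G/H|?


|⟨42⟩| = n / gcd(42, 62) = 62 / 2 = 31
H is normal (ℤ_62 is abelian).
|G/H| = |G| / |H| = 62 / 31 = 2

|G/H| = 2


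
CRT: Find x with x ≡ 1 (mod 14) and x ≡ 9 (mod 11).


m₁ = 14, m₂ = 11, gcd = 1, so CRT applies. M = m₁·m₂ = 154
Let M₁ = M/m₁ = 11, M₂ = M/m₂ = 14
Find y₁ ≡ M₁⁻¹ (mod m₁): 11⁻¹ ≡ 9 (mod 14)
Find y₂ ≡ M₂⁻¹ (mod m₂): 14⁻¹ ≡ 4 (mod 11)
x = a₁·M₁·y₁ + a₂·M₂·y₂ = 1·11·9 + 9·14·4 = 603
Reduce mod 154: x ≡ 141
Check: 141 mod 14 = 1 ✓, 141 mod 11 = 9 ✓

x ≡ 141 (mod 154)


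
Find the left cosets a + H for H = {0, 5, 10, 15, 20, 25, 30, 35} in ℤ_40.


H = {0, 5, 10, 15, 20, 25, 30, 35}, |H| = 8
Number of cosets = |G|/|H| = 40/8 = 5
0 + H = {0, 5, 10, 15, 20, 25, 30, 35}
1 + H = {1, 6, 11, 16, 21, 26, 31, 36}
2 + H = {2, 7, 12, 17, 22, 27, 32, 37}
3 + H = {3, 8, 13, 18, 23, 28, 33, 38}
4 + H = {4, 9, 14, 19, 24, 29, 34, 39}

Cosets: 0+H={0,5,10,15,20,25,30,35}; 1+H={1,6,11,16,21,26,31,36}; 2+H={2,7,12,17,22,27,32,37}; 3+H={3,8,13,18,23,28,33,38}; 4+H={4,9,14,19,24,29,34,39}


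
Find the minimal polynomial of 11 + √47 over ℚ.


Let α = 11 + √47. Then α - 11 = √47, so (α - 11)² = 47, giving α² - 22α + 74 = 0. Degree 2 and α ∉ ℚ, so this is the minimal polynomial.

Minimal polynomial: x² - 22x + 74


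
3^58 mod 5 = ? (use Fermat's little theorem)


Fermat's little theorem: if p is prime and gcd(a,p)=1, then a^(p-1) ≡ 1 (mod p)
p = 5 is prime, gcd(3,5) = 1
Reduce exponent: 58 mod 4 = 2
So 3^58 ≡ 3^2 (mod 5)
3^2 mod 5 = 4

3^58 ≡ 4 (mod 5)


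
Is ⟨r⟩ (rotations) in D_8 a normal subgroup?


H = ⟨r⟩ (rotations) in D_8
The rotation subgroup ⟨r⟩ has index 2 in D_8, so it is normal

Yes, normal subgroup


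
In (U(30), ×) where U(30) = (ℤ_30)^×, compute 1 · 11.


Operation: multiplication mod 30
1 · 11 = (a × b) mod 30 with a = 1, b = 11

1 · 11 = 11


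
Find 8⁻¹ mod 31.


Use the extended Euclidean algorithm to write 1 = 8·s + 31·t; then s mod 31 is the inverse.
Euclidean algorithm:
  8 = 0·31 + 8
  31 = 3·8 + 7
  8 = 1·7 + 1
  7 = 7·1 + 0
gcd(8,31) = 1
Back-substitution gives: 8·(4) + 31·(-1) = 1
So 8⁻¹ ≡ 4 ≡ 4 (mod 31)
Check: 8 × 4 = 32 ≡ 1 (mod 31) ✓

8⁻¹ ≡ 4 (mod 31)


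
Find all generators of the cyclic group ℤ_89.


g generates ℤ_n iff gcd(g,n) = 1
Prime factors of 89: 89
Generators are g ∈ {1,...,88} not divisible by any of these primes.
Generators: {1, 2, 3, 4, 5, 6, 7, 8, 9, 10, 11, 12, 13, 14, 15, 16, 17, 18, 19, 20, 21, 22, 23, 24, 25, 26, 27, 28, 29, 30, 31, 32, 33, 34, 35, 36, 37, 38, 39, 40, 41, 42, 43, 44, 45, 46, 47, 48, 49, 50, 51, 52, 53, 54, 55, 56, 57, 58, 59, 60, 61, 62, 63, 64, 65, 66, 67, 68, 69, 70, 71, 72, 73, 74, 75, 76, 77, 78, 79, 80, 81, 82, 83, 84, 85, 86, 87, 88}
Number of generators = φ(89) = 88

Generators of ℤ_89 = {1, 2, 3, 4, 5, 6, 7, 8, 9, 10, 11, 12, 13, 14, 15, 16, 17, 18, 19, 20, 21, 22, 23, 24, 25, 26, 27, 28, 29, 30, 31, 32, 33, 34, 35, 36, 37, 38, 39, 40, 41, 42, 43, 44, 45, 46, 47, 48, 49, 50, 51, 52, 53, 54, 55, 56, 57, 58, 59, 60, 61, 62, 63, 64, 65, 66, 67, 68, 69, 70, 71, 72, 73, 74, 75, 76, 77, 78, 79, 80, 81, 82, 83, 84, 85, 86, 87, 88}


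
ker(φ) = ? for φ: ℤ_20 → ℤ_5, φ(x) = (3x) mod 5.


Kernel = preimage of identity
ker(φ) = {x ∈ ℤ_20 : 3x ≡ 0 (mod 5)}. Since 5 | 20, φ is well-defined. The kernel is the cyclic subgroup ⟨5⟩ of ℤ_20 (order 4), i.e. {0, 5, 10, 15}

ker(φ) = {0, 5, 10, 15}


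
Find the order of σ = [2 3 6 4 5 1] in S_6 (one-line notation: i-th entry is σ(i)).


Cycle decomposition: (1 2 3 6)
Cycle lengths: 4
Order = lcm(4) = 4

ord(σ) = 4


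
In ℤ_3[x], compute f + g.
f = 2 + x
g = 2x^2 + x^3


Add coefficients mod 3:
x^0: 2 + 0 = 2 (mod 3)
x^1: 1 + 0 = 1 (mod 3)
x^2: 0 + 2 = 2 (mod 3)
x^3: 0 + 1 = 1 (mod 3)
Result: 2 + x + 2x^2 + x^3

f + g = 2 + x + 2x^2 + x^3


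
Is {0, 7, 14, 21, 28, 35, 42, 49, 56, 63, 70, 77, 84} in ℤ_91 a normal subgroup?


H = {0, 7, 14, 21, 28, 35, 42, 49, 56, 63, 70, 77, 84} in ℤ_91
ℤ_91 is abelian; every subgroup of an abelian group is normal

Yes, normal subgroup


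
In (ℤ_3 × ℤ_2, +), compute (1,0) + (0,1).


Operation: componentwise addition mod (3, 2)
(1,0) + (0,1) = ((a₁+b₁) mod 3, (a₂+b₂) mod 2) with a = (1,0), b = (0,1)

(1,0) + (0,1) = (1,1)


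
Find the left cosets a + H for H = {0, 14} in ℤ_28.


H = {0, 14}, |H| = 2
Number of cosets = |G|/|H| = 28/2 = 14
0 + H = {0, 14}
1 + H = {1, 15}
2 + H = {2, 16}
3 + H = {3, 17}
4 + H = {4, 18}
5 + H = {5, 19}
6 + H = {6, 20}
7 + H = {7, 21}
8 + H = {8, 22}
9 + H = {9, 23}
10 + H = {10, 24}
11 + H = {11, 25}
12 + H = {12, 26}
13 + H = {13, 27}

Cosets: 0+H={0,14}; 1+H={1,15}; 2+H={2,16}; 3+H={3,17}; 4+H={4,18}; 5+H={5,19}; 6+H={6,20}; 7+H={7,21}; 8+H={8,22}; 9+H={9,23}; 10+H={10,24}; 11+H={11,25}; 12+H={12,26}; 13+H={13,27}


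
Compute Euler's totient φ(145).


Factor n: 145 = 5 × 29
φ(n) = n · ∏(1 - 1/p) over distinct primes p | n
φ(145) = 145 · (1 - 1/5) · (1 - 1/29) = 112

φ(145) = 112


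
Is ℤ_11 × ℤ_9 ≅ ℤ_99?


Comparing ℤ_11 × ℤ_9 and ℤ_99:
gcd(11,9) = 1, so ℤ_11 × ℤ_9 ≅ ℤ_99 (CRT)

Yes, ℤ_11 × ℤ_9 ≅ ℤ_99


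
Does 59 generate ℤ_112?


g generates ℤ_n iff gcd(g, n) = 1
gcd(59, 112) = 1
Since gcd = 1, 59 is a generator.

Yes, 59 generates ℤ_112


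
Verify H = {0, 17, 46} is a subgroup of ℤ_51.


Subgroup test for H = {0, 17, 46} in (ℤ_51, +):
(1) 0 ∈ H? Yes
(2) Closure: for all a,b ∈ H, (a+b) mod 51 ∈ H? No  [counterexample: 17 + 17 = 34 ∉ H]
(3) Inverses: for all a ∈ H, -a mod 51 ∈ H? No

No, H is not a subgroup of ℤ_51


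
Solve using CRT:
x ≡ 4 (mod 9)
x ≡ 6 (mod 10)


m₁ = 9, m₂ = 10, gcd = 1, so CRT applies. M = m₁·m₂ = 90
Let M₁ = M/m₁ = 10, M₂ = M/m₂ = 9
Find y₁ ≡ M₁⁻¹ (mod m₁): 10⁻¹ ≡ 1 (mod 9)
Find y₂ ≡ M₂⁻¹ (mod m₂): 9⁻¹ ≡ 9 (mod 10)
x = a₁·M₁·y₁ + a₂·M₂·y₂ = 4·10·1 + 6·9·9 = 526
Reduce mod 90: x ≡ 76
Check: 76 mod 9 = 4 ✓, 76 mod 10 = 6 ✓

x ≡ 76 (mod 90)


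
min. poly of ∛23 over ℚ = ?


∛23 satisfies x³ - 23 = 0, irreducible over ℚ (no rational root; 23 is not a perfect cube)

Minimal polynomial: x³ - 23


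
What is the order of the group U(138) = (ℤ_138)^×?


U(n) is the group of units mod n; |U(n)| = φ(n)
|U(138)| = φ(138) = 44

|U(138) = (ℤ_138)^×| = 44


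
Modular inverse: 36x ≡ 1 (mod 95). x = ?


Use the extended Euclidean algorithm to write 1 = 36·s + 95·t; then s mod 95 is the inverse.
Euclidean algorithm:
  36 = 0·95 + 36
  95 = 2·36 + 23
  36 = 1·23 + 13
  23 = 1·13 + 10
  13 = 1·10 + 3
  10 = 3·3 + 1
  3 = 3·1 + 0
gcd(36,95) = 1
Back-substitution gives: 36·(-29) + 95·(11) = 1
So 36⁻¹ ≡ -29 ≡ 66 (mod 95)
Check: 36 × 66 = 2376 ≡ 1 (mod 95) ✓

36⁻¹ ≡ 66 (mod 95)


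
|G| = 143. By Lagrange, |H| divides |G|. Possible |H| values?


Lagrange's theorem: |H| divides |G|
|G| = 143
Divisors of 143: 1, 11, 13, 143

Possible subgroup orders: {1, 11, 13, 143}


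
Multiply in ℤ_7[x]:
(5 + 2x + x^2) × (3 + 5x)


Expand and collect like terms; reduce coefficients mod 7:
x^0: 5·3 = 15 ≡ 1 (mod 7)
x^1: 5·5 + 2·3 = 31 ≡ 3 (mod 7)
x^2: 2·5 + 1·3 = 13 ≡ 6 (mod 7)
x^3: 1·5 = 5 ≡ 5 (mod 7)
Result: 1 + 3x + 6x^2 + 5x^3

f · g = 1 + 3x + 6x^2 + 5x^3


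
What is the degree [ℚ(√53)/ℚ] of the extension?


√53 has minimal polynomial x² - 53 (irreducible over ℚ since 53 is squarefree)

[ℚ(√53)/ℚ] = 2


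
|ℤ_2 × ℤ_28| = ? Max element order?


|ℤ_2 × ℤ_28| = 2 × 28 = 56
Max element order = lcm(2,28) = 28
Cyclic? No (gcd=2)

|ℤ_2×ℤ_28| = 56, max element order = 28


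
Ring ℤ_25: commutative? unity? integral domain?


ℤ_25 is a commutative ring with unity 1; 25 = 5×5 is composite, so 5·5 ≡ 0 gives zero divisors (not an integral domain)
Commutative: Yes
Integral domain: No
Has unity: Yes

ℤ_25: Commutative=Yes, Unity=Yes


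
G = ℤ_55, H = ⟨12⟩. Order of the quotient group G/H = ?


|⟨12⟩| = n / gcd(12, 55) = 55 / 1 = 55
H is normal (ℤ_55 is abelian).
|G/H| = |G| / |H| = 55 / 55 = 1

|G/H| = 1


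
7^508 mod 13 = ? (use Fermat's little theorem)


Fermat's little theorem: if p is prime and gcd(a,p)=1, then a^(p-1) ≡ 1 (mod p)
p = 13 is prime, gcd(7,13) = 1
Reduce exponent: 508 mod 12 = 4
So 7^508 ≡ 7^4 (mod 13)
7^4 mod 13 = 9

7^508 ≡ 9 (mod 13)


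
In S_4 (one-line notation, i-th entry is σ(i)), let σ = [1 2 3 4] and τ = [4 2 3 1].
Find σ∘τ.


σ∘τ: apply τ first, then σ
1 →τ 4 →σ 4
2 →τ 2 →σ 2
3 →τ 3 →σ 3
4 →τ 1 →σ 1

σ∘τ = [4 2 3 1]


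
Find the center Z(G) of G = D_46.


Z(G) = {g ∈ G | gx = xg for all x ∈ G}
For even n, Z(D_n) = {e, r^(n/2)}: the 180° rotation r^23 commutes with every reflection and rotation

Z(D_46) = {e, r^23}


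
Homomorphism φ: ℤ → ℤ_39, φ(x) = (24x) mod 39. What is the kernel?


Kernel = preimage of identity
ker(φ) = {x ∈ ℤ : 24x ≡ 0 (mod 39)}. gcd(24,39) = 3, so 24x ≡ 0 (mod 39) ⟺ x ≡ 0 (mod 39/3 = 13). Hence ker(φ) = 13ℤ

ker(φ) = 13ℤ


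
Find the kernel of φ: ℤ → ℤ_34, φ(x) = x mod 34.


Kernel = preimage of identity
ker(φ) = {x ∈ ℤ : x ≡ 0 (mod 34)} = 34ℤ = {0, ±34, ±68, ...}

ker(φ) = 34ℤ


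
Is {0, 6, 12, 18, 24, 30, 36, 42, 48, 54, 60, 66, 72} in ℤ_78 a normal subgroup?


H = {0, 6, 12, 18, 24, 30, 36, 42, 48, 54, 60, 66, 72} in ℤ_78
ℤ_78 is abelian; every subgroup of an abelian group is normal

Yes, normal subgroup


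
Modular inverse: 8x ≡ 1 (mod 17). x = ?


Use the extended Euclidean algorithm to write 1 = 8·s + 17·t; then s mod 17 is the inverse.
Euclidean algorithm:
  8 = 0·17 + 8
  17 = 2·8 + 1
  8 = 8·1 + 0
gcd(8,17) = 1
Back-substitution gives: 8·(-2) + 17·(1) = 1
So 8⁻¹ ≡ -2 ≡ 15 (mod 17)
Check: 8 × 15 = 120 ≡ 1 (mod 17) ✓

8⁻¹ ≡ 15 (mod 17)


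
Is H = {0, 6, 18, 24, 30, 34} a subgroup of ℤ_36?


Subgroup test for H = {0, 6, 18, 24, 30, 34} in (ℤ_36, +):
(1) 0 ∈ H? Yes
(2) Closure: for all a,b ∈ H, (a+b) mod 36 ∈ H? No  [counterexample: 6 + 6 = 12 ∉ H]
(3) Inverses: for all a ∈ H, -a mod 36 ∈ H? No

No, H is not a subgroup of ℤ_36


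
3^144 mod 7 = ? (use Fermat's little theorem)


Fermat's little theorem: if p is prime and gcd(a,p)=1, then a^(p-1) ≡ 1 (mod p)
p = 7 is prime, gcd(3,7) = 1
Reduce exponent: 144 mod 6 = 0
So 3^144 ≡ 3^0 (mod 7)
3^0 = 1

3^144 ≡ 1 (mod 7)


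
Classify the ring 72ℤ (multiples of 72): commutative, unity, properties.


72ℤ is a commutative ring under +,× but has no multiplicative identity (1 ∉ 72ℤ); it has no zero divisors, but without unity it is not an integral domain
Commutative: Yes
Integral domain: No
Has unity: No

72ℤ (multiples of 72): Commutative=Yes, Unity=No


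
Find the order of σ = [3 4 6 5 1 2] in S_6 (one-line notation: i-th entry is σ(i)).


Cycle decomposition: (1 3 6 2 4 5)
Cycle lengths: 6
Order = lcm(6) = 6

ord(σ) = 6


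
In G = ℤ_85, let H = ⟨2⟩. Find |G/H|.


|⟨2⟩| = n / gcd(2, 85) = 85 / 1 = 85
H is normal (ℤ_85 is abelian).
|G/H| = |G| / |H| = 85 / 85 = 1

|G/H| = 1


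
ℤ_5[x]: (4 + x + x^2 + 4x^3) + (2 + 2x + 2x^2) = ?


Add coefficients mod 5:
x^0: 4 + 2 = 1 (mod 5)
x^1: 1 + 2 = 3 (mod 5)
x^2: 1 + 2 = 3 (mod 5)
x^3: 4 + 0 = 4 (mod 5)
Result: 1 + 3x + 3x^2 + 4x^3

f + g = 1 + 3x + 3x^2 + 4x^3


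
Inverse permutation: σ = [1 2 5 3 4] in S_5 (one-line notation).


To find σ⁻¹, swap domain and range:
σ(1) = 1 → σ⁻¹(1) = 1
σ(2) = 2 → σ⁻¹(2) = 2
σ(3) = 5 → σ⁻¹(5) = 3
σ(4) = 3 → σ⁻¹(3) = 4
σ(5) = 4 → σ⁻¹(4) = 5

σ⁻¹ = [1 2 4 5 3]


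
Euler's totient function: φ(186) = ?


Factor n: 186 = 2 × 3 × 31
φ(n) = n · ∏(1 - 1/p) over distinct primes p | n
φ(186) = 186 · (1 - 1/2) · (1 - 1/3) · (1 - 1/31) = 60

φ(186) = 60


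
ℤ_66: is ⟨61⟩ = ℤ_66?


g generates ℤ_n iff gcd(g, n) = 1
gcd(61, 66) = 1
Since gcd = 1, 61 is a generator.

Yes, 61 generates ℤ_66


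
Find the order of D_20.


|D_n| = 2n (n rotations and n reflections)
|D_20| = 2×20 = 40

|D_20| = 40


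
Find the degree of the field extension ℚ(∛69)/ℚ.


∛69 has minimal polynomial x³ - 69 (irreducible over ℚ since 69 is not a perfect cube)

[ℚ(∛69)/ℚ] = 3


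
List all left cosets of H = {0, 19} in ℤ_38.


H = {0, 19}, |H| = 2
Number of cosets = |G|/|H| = 38/2 = 19
0 + H = {0, 19}
1 + H = {1, 20}
2 + H = {2, 21}
3 + H = {3, 22}
4 + H = {4, 23}
5 + H = {5, 24}
6 + H = {6, 25}
7 + H = {7, 26}
8 + H = {8, 27}
9 + H = {9, 28}
10 + H = {10, 29}
11 + H = {11, 30}
12 + H = {12, 31}
13 + H = {13, 32}
14 + H = {14, 33}
15 + H = {15, 34}
16 + H = {16, 35}
17 + H = {17, 36}
18 + H = {18, 37}

Cosets: 0+H={0,19}; 1+H={1,20}; 2+H={2,21}; 3+H={3,22}; 4+H={4,23}; 5+H={5,24}; 6+H={6,25}; 7+H={7,26}; 8+H={8,27}; 9+H={9,28}; 10+H={10,29}; 11+H={11,30}; 12+H={12,31}; 13+H={13,32}; 14+H={14,33}; 15+H={15,34}; 16+H={16,35}; 17+H={17,36}; 18+H={18,37}


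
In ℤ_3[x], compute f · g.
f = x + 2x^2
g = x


Expand and collect like terms; reduce coefficients mod 3:
x^0: 0·0 = 0 ≡ 0 (mod 3)
x^1: 0·1 + 1·0 = 0 ≡ 0 (mod 3)
x^2: 1·1 + 2·0 = 1 ≡ 1 (mod 3)
x^3: 2·1 = 2 ≡ 2 (mod 3)
Result: x^2 + 2x^3

f · g = x^2 + 2x^3


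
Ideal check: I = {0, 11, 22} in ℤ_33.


Check ideal conditions for I = {0, 11, 22} in ℤ_33:
(1) I is an additive subgroup? Yes
(2) For r ∈ ℤ_33 and a ∈ I: r·a ∈ I? Yes

Yes, I is an ideal of ℤ_33


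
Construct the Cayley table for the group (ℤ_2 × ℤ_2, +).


Elements: {(0,0), (0,1), (1,0), (1,1)}
Operation: componentwise addition mod (2, 2)
Entry (a, b) = ((a₁+b₁) mod 2, (a₂+b₂) mod 2)

Cayley table:
      | (0,0) | (0,1) | (1,0) | (1,1)
(0,0) | (0,0) | (0,1) | (1,0) | (1,1)
(0,1) | (0,1) | (0,0) | (1,1) | (1,0)
(1,0) | (1,0) | (1,1) | (0,0) | (0,1)
(1,1) | (1,1) | (1,0) | (0,1) | (0,0)


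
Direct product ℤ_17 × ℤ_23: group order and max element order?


|ℤ_17 × ℤ_23| = 17 × 23 = 391
Max element order = lcm(17,23) = 391
Cyclic? Yes (gcd=1)

|ℤ_17×ℤ_23| = 391, max element order = 391


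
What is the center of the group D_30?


Z(G) = {g ∈ G | gx = xg for all x ∈ G}
For even n, Z(D_n) = {e, r^(n/2)}: the 180° rotation r^15 commutes with every reflection and rotation

Z(D_30) = {e, r^15}


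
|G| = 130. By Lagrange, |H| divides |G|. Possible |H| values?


Lagrange's theorem: |H| divides |G|
|G| = 130
Divisors of 130: 1, 2, 5, 10, 13, 26, 65, 130

Possible subgroup orders: {1, 2, 5, 10, 13, 26, 65, 130}


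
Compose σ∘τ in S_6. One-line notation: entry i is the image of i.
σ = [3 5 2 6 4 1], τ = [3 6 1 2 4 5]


σ∘τ: apply τ first, then σ
1 →τ 3 →σ 2
2 →τ 6 →σ 1
3 →τ 1 →σ 3
4 →τ 2 →σ 5
5 →τ 4 →σ 6
6 →τ 5 →σ 4

σ∘τ = [2 1 3 5 6 4]


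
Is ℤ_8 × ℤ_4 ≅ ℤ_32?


Comparing ℤ_8 × ℤ_4 and ℤ_32:
gcd(8,4) = 4 ≠ 1. Max element order in ℤ_8×ℤ_4 is lcm(8,4) = 8 < 32, so it has no element of order 32

No, ℤ_8 × ℤ_4 ≇ ℤ_32


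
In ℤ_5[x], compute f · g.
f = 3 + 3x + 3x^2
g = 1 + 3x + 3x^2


Expand and collect like terms; reduce coefficients mod 5:
x^0: 3·1 = 3 ≡ 3 (mod 5)
x^1: 3·3 + 3·1 = 12 ≡ 2 (mod 5)
x^2: 3·3 + 3·3 + 3·1 = 21 ≡ 1 (mod 5)
x^3: 3·3 + 3·3 = 18 ≡ 3 (mod 5)
x^4: 3·3 = 9 ≡ 4 (mod 5)
Result: 3 + 2x + x^2 + 3x^3 + 4x^4

f · g = 3 + 2x + x^2 + 3x^3 + 4x^4


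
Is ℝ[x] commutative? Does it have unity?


Polynomial ring over ℝ (an integral domain) is a commutative integral domain with unity 1
Commutative: Yes
Integral domain: Yes
Has unity: Yes

ℝ[x]: Commutative=Yes, Unity=Yes


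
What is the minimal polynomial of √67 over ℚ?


√67 satisfies x² - 67 = 0, irreducible over ℚ since 67 is squarefree

Minimal polynomial: x² - 67


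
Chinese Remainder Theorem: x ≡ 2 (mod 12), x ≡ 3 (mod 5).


m₁ = 12, m₂ = 5, gcd = 1, so CRT applies. M = m₁·m₂ = 60
Let M₁ = M/m₁ = 5, M₂ = M/m₂ = 12
Find y₁ ≡ M₁⁻¹ (mod m₁): 5⁻¹ ≡ 5 (mod 12)
Find y₂ ≡ M₂⁻¹ (mod m₂): 12⁻¹ ≡ 3 (mod 5)
x = a₁·M₁·y₁ + a₂·M₂·y₂ = 2·5·5 + 3·12·3 = 158
Reduce mod 60: x ≡ 38
Check: 38 mod 12 = 2 ✓, 38 mod 5 = 3 ✓

x ≡ 38 (mod 60)
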